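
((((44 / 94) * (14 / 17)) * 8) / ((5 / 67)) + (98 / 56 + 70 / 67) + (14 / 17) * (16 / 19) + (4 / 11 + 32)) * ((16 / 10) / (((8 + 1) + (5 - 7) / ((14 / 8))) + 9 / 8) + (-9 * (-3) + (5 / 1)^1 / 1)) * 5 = 12416.83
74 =74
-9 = -9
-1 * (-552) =552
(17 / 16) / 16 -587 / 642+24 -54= -30.85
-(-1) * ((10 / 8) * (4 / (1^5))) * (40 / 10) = 20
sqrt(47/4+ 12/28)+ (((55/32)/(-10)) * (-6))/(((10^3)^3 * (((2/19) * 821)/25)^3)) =226347/9066703437824000+ sqrt(2387)/14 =3.49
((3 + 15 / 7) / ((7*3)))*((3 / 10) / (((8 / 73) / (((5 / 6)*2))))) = 219 / 196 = 1.12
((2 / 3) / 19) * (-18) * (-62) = 744 / 19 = 39.16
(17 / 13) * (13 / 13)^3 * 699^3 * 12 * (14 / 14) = 69672548196 / 13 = 5359426784.31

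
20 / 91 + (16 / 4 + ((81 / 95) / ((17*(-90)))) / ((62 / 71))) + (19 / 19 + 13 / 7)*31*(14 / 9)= 116446661459 / 820064700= 142.00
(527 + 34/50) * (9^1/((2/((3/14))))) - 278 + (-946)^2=156650696/175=895146.83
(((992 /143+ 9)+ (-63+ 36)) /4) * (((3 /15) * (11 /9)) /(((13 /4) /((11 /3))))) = -17402 /22815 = -0.76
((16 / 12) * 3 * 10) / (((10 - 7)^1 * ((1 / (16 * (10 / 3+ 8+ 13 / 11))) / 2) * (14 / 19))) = 717440 / 99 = 7246.87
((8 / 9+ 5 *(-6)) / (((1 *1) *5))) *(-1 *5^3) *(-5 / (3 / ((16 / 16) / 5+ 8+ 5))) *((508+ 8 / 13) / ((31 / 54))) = -5716735200 / 403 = -14185447.15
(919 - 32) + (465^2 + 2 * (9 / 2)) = 217121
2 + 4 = 6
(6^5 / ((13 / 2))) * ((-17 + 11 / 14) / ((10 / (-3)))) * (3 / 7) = 7943184 / 3185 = 2493.94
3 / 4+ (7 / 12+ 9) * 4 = 469 / 12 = 39.08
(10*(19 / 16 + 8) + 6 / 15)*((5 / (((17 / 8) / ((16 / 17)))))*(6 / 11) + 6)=42287787 / 63580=665.11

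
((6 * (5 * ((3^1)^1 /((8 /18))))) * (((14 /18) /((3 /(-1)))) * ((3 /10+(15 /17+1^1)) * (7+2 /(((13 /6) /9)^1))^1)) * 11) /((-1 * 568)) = 17054499 /502112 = 33.97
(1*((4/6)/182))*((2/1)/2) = 0.00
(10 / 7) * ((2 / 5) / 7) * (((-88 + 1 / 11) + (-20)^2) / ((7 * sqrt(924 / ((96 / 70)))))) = 27464 * sqrt(55) / 1452605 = 0.14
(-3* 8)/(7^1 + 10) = -24/17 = -1.41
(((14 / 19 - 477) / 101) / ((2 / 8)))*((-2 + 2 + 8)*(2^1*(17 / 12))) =-2461328 / 5757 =-427.54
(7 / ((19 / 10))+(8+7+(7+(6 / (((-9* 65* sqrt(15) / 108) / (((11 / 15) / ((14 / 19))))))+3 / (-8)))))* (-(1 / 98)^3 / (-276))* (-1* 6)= -3847 / 6580814464+209* sqrt(15) / 123119678500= -0.00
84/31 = 2.71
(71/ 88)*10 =355/ 44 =8.07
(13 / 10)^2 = 169 / 100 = 1.69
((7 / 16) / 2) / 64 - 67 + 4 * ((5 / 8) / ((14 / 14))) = -132089 / 2048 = -64.50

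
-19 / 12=-1.58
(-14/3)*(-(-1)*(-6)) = 28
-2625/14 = -375/2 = -187.50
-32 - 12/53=-1708/53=-32.23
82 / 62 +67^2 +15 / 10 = 278493 / 62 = 4491.82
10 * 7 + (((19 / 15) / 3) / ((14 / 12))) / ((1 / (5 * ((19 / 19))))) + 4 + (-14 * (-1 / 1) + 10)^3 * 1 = 291896 / 21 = 13899.81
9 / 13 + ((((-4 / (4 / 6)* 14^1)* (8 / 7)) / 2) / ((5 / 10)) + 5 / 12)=-14803 / 156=-94.89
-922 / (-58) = 15.90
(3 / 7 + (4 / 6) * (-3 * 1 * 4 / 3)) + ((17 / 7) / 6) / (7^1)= -641 / 294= -2.18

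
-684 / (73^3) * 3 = -2052 / 389017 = -0.01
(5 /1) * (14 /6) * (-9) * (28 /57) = -51.58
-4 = -4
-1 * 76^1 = -76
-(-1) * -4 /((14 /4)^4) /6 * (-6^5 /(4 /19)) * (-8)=-3151872 /2401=-1312.73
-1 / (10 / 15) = -3 / 2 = -1.50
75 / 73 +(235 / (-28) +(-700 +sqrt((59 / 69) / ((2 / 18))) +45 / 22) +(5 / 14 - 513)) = -27384677 / 22484 +sqrt(4071) / 23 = -1215.19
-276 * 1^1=-276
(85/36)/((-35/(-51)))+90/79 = 30391/6636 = 4.58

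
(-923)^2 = 851929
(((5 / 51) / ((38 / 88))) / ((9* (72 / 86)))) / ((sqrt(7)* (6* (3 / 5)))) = 11825* sqrt(7) / 9889614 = 0.00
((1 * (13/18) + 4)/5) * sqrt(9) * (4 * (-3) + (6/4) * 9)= 17/4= 4.25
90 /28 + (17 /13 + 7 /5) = 5.92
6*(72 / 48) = 9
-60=-60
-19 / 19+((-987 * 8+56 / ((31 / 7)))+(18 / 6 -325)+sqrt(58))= -254397 / 31+sqrt(58)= -8198.74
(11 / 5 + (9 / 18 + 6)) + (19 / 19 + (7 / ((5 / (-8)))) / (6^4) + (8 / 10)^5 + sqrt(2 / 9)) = sqrt(2) / 3 + 2536069 / 253125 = 10.49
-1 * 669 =-669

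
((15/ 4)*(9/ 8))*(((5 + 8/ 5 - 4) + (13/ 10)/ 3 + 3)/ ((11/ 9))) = 14661/ 704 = 20.83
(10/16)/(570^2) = 1/519840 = 0.00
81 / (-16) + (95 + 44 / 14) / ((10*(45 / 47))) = 43579 / 8400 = 5.19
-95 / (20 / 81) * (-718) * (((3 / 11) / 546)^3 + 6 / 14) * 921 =1749879457647538293 / 16048048016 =109040018.82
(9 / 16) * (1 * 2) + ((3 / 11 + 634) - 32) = 53099 / 88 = 603.40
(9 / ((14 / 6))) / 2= 1.93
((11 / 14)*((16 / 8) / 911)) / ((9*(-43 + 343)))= 11 / 17217900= 0.00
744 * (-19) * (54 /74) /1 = -381672 /37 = -10315.46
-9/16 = -0.56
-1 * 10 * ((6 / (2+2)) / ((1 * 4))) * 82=-615 / 2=-307.50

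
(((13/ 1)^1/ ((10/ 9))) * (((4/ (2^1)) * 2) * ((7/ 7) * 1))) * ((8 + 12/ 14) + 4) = 4212/ 7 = 601.71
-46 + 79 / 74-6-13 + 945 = 65199 / 74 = 881.07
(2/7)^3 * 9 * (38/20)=684/1715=0.40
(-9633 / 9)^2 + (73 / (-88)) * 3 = 907323877 / 792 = 1145610.96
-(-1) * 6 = 6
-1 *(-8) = 8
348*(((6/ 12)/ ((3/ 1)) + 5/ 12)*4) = 812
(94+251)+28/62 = 10709/31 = 345.45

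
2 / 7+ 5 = 37 / 7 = 5.29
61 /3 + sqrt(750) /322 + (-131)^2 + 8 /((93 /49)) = 5* sqrt(30) /322 + 532752 /31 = 17185.63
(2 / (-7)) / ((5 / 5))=-2 / 7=-0.29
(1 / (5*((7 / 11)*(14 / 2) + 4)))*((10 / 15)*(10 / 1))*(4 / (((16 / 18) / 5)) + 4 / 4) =1034 / 279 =3.71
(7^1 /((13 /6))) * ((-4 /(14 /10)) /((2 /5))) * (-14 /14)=300 /13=23.08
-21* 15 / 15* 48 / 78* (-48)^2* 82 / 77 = -4534272 / 143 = -31708.20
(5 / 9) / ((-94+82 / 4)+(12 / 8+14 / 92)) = -46 / 5949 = -0.01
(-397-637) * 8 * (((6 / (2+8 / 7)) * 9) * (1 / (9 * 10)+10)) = -7114296 / 5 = -1422859.20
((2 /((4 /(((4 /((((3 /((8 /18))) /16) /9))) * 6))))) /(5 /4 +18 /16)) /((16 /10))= 1280 /19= 67.37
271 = 271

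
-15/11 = -1.36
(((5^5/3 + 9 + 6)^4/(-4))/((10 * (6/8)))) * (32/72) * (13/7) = -525098034292000/15309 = -34299956515.25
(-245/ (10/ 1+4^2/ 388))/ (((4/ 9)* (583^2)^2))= -213885/ 450083577922616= -0.00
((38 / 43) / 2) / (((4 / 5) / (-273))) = -25935 / 172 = -150.78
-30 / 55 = -6 / 11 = -0.55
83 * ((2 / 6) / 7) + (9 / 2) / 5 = 1019 / 210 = 4.85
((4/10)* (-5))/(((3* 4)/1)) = -1/6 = -0.17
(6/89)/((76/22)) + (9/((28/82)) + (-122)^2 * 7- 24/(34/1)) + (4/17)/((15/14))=104213.89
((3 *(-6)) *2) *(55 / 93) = -660 / 31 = -21.29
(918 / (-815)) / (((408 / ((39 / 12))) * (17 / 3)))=-351 / 221680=-0.00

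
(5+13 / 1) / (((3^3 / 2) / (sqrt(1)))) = 4 / 3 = 1.33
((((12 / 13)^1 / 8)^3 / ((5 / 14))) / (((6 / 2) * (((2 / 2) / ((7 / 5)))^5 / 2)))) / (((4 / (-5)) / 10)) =-1058841 / 5492500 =-0.19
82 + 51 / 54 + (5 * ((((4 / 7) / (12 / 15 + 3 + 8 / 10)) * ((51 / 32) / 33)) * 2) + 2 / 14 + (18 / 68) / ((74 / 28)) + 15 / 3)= 3538945679 / 40102524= 88.25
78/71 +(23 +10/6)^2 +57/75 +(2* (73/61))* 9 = 615716201/974475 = 631.84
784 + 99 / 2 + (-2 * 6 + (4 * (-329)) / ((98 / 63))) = -49 / 2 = -24.50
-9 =-9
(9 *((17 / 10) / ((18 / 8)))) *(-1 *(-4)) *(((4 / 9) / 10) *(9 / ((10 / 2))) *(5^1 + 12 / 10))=8432 / 625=13.49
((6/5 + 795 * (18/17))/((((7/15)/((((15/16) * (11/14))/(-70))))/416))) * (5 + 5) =-65868660/833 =-79074.02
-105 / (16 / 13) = -1365 / 16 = -85.31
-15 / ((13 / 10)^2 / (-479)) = 718500 / 169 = 4251.48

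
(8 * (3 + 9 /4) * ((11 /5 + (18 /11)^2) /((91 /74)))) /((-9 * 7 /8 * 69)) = -268768 /876645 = -0.31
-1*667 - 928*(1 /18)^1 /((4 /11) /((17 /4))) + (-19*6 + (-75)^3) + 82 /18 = -423254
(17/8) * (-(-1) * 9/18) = 17/16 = 1.06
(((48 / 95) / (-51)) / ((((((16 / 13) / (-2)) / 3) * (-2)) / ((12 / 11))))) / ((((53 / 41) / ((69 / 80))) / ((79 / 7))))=-26148447 / 131816300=-0.20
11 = 11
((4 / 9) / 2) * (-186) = -124 / 3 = -41.33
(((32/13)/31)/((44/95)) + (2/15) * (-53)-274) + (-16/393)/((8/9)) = -2447233738/8710845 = -280.94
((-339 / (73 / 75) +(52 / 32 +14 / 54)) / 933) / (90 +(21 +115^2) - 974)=-5462089 / 181864106928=-0.00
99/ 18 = 11/ 2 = 5.50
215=215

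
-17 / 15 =-1.13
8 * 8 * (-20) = -1280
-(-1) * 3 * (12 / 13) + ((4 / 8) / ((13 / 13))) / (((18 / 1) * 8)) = 2.77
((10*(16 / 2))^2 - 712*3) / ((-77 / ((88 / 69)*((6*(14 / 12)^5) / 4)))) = -1279733 / 5589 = -228.97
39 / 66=13 / 22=0.59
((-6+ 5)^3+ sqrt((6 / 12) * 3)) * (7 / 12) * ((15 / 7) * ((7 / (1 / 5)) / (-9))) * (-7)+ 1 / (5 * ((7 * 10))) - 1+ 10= -157657 / 6300+ 1225 * sqrt(6) / 72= 16.65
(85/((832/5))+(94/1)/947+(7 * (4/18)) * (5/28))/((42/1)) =6295907/297827712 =0.02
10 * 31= 310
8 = 8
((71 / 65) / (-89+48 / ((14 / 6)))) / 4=-497 / 124540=-0.00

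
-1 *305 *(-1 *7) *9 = 19215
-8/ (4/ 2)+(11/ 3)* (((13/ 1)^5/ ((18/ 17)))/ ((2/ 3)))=69431647/ 36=1928656.86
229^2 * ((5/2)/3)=262205/6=43700.83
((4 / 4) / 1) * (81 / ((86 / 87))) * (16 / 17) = 56376 / 731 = 77.12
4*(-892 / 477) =-3568 / 477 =-7.48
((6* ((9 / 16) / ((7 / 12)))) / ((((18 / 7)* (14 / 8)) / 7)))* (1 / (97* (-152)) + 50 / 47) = 9.57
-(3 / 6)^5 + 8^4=131071 / 32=4095.97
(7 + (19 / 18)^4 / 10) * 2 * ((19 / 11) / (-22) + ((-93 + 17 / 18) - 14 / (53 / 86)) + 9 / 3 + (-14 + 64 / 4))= -47416625608993 / 30294498960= -1565.19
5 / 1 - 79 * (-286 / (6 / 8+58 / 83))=15600.03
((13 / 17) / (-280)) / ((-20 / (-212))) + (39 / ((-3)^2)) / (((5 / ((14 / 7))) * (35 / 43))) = 149981 / 71400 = 2.10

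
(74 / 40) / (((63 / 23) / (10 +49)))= 50209 / 1260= 39.85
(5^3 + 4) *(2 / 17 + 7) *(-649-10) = -10286331 / 17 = -605078.29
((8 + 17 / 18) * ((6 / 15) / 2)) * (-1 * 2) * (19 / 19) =-161 / 45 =-3.58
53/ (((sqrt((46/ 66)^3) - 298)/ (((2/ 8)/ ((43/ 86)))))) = -283794489/ 3191337181 - 40227 *sqrt(759)/ 6382674362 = -0.09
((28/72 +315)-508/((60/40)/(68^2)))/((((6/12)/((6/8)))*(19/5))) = -140911135/228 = -618031.29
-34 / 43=-0.79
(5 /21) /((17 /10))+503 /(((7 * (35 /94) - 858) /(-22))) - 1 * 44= -30.92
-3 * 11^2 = -363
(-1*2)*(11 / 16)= -11 / 8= -1.38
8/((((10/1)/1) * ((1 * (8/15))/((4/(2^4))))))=3/8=0.38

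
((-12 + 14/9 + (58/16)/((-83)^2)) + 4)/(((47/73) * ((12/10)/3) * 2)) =-24821825/1984032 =-12.51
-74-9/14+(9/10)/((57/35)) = -9854/133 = -74.09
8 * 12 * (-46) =-4416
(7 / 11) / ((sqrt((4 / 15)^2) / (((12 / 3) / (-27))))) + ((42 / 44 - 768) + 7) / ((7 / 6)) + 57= -594.82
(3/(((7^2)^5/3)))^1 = 0.00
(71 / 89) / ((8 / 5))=355 / 712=0.50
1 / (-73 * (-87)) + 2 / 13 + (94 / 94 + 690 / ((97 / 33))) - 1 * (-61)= 2377726747 / 8008611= 296.90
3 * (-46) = -138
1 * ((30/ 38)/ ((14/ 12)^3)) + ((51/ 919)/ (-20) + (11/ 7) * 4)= 812137153/ 119782460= 6.78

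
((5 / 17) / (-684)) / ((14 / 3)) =-5 / 54264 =-0.00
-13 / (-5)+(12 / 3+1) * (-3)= -62 / 5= -12.40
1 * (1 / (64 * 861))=1 / 55104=0.00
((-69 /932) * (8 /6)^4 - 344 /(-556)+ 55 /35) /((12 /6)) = 11973865 /12242286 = 0.98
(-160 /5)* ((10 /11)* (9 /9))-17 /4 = -1467 /44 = -33.34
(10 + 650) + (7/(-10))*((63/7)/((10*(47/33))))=3099921/4700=659.56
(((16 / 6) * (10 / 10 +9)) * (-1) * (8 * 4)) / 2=-1280 / 3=-426.67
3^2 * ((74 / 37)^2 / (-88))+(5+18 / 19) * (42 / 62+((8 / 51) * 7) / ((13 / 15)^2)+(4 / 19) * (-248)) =-210929063021 / 707338346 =-298.20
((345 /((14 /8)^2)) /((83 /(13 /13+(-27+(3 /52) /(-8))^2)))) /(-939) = -14535802315 /13768454336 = -1.06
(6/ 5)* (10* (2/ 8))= 3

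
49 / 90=0.54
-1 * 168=-168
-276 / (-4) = 69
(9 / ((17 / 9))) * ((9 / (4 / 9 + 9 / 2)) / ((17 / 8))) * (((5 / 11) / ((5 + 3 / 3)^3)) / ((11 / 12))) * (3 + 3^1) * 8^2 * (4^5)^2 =3772640.63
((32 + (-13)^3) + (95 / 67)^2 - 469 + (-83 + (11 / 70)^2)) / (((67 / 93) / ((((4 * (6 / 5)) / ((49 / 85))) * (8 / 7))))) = -4531928002896528 / 126373093525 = -35861.49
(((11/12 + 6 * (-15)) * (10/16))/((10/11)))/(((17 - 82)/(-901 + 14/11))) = -3526631/4160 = -847.75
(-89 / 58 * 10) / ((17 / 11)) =-4895 / 493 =-9.93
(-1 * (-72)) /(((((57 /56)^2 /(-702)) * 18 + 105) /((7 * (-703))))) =-4814863872 /1426519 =-3375.25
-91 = -91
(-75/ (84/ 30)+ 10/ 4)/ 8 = -85/ 28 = -3.04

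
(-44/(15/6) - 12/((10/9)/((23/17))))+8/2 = -28.21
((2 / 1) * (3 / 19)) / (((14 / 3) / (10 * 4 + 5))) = 405 / 133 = 3.05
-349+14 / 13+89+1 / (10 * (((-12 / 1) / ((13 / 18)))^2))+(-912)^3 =-758550786.92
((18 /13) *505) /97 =9090 /1261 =7.21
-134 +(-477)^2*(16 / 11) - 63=3638297 / 11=330754.27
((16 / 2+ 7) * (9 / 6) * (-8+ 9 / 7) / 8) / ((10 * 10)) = -423 / 2240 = -0.19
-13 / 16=-0.81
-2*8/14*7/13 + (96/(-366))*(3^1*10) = -6728/793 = -8.48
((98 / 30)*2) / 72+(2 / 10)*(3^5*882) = 23147257 / 540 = 42865.29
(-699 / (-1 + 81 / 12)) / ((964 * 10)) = -699 / 55430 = -0.01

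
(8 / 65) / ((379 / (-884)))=-544 / 1895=-0.29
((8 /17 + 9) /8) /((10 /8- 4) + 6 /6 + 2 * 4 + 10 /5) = 161 /1122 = 0.14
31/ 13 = 2.38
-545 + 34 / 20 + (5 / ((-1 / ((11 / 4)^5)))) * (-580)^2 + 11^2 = -264539271.91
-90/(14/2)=-90/7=-12.86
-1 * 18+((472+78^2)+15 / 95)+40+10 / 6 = 6579.82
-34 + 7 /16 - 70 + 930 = 13223 /16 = 826.44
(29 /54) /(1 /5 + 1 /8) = 1.65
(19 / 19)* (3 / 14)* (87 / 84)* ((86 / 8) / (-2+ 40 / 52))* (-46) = 1118559 / 12544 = 89.17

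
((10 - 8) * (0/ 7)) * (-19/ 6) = 0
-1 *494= -494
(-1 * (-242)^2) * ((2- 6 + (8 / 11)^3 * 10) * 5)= 44880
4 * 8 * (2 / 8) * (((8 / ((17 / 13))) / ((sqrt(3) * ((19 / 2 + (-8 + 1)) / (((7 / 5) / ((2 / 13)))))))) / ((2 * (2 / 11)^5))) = 258820.46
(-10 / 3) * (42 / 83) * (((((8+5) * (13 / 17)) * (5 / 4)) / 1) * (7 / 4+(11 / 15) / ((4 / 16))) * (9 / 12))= -1662115 / 22576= -73.62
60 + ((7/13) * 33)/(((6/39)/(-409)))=-94359/2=-47179.50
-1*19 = -19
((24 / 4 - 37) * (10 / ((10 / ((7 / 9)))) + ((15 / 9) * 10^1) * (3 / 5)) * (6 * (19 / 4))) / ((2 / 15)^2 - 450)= 138225 / 6532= 21.16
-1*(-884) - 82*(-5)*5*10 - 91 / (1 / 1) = 21293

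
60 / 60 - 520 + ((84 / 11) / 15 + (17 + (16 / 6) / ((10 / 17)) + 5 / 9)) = -245719 / 495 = -496.40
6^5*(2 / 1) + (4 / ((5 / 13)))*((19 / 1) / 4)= 78007 / 5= 15601.40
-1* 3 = -3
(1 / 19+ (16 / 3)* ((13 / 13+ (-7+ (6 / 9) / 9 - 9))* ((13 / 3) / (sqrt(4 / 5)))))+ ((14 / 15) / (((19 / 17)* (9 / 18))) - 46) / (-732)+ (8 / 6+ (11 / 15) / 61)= 152141 / 104310 - 41912* sqrt(5) / 243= -384.21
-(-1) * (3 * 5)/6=5/2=2.50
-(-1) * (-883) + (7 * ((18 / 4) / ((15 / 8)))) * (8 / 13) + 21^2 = -28058 / 65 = -431.66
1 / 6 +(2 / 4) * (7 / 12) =0.46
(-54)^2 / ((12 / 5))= 1215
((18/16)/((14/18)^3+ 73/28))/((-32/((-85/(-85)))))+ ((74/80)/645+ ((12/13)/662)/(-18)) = -561644747177/55793792683200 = -0.01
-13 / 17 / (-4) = 13 / 68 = 0.19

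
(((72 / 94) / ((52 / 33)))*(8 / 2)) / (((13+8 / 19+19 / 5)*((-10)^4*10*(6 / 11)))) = 20691 / 9995960000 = 0.00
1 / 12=0.08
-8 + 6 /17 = -130 /17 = -7.65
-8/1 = -8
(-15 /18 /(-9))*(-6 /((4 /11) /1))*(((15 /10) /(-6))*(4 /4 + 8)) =55 /16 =3.44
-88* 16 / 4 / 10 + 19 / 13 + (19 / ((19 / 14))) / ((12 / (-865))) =-406733 / 390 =-1042.91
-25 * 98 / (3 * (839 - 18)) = -2450 / 2463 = -0.99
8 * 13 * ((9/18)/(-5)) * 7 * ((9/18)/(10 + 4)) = -13/5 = -2.60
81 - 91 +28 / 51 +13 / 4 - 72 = -15953 / 204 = -78.20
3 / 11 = 0.27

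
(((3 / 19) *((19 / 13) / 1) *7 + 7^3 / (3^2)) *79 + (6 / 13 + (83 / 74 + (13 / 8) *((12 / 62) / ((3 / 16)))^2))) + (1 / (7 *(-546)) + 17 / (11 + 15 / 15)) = 3143.12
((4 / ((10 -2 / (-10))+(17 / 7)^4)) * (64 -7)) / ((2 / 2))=36015 / 7106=5.07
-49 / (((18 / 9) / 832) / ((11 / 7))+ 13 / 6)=-672672 / 29765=-22.60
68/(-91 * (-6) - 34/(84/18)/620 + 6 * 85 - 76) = 295120/4253149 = 0.07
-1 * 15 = -15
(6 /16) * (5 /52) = 15 /416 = 0.04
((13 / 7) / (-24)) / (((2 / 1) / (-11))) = 143 / 336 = 0.43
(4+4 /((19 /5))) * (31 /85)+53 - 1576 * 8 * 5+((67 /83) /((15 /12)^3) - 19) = -211133421526 /3351125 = -63003.74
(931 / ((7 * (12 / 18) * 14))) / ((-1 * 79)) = -57 / 316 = -0.18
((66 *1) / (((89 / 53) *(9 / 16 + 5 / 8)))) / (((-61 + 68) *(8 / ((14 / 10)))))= 6996 / 8455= 0.83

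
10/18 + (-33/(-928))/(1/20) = 2645/2088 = 1.27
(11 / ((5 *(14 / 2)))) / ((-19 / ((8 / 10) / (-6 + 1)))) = 44 / 16625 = 0.00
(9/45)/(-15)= -1/75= -0.01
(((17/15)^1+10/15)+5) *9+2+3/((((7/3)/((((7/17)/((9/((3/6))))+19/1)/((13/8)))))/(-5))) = -93248/7735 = -12.06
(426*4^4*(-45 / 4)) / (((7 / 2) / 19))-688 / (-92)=-1072291916 / 161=-6660198.24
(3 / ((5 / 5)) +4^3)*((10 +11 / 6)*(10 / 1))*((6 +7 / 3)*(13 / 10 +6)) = 8681525 / 18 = 482306.94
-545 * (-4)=2180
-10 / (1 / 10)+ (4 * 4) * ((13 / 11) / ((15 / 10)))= -2884 / 33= -87.39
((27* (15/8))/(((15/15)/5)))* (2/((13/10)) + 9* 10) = 1204875/52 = 23170.67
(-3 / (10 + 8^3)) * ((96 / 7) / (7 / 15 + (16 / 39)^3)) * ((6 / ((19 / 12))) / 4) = -85419360 / 612842587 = -0.14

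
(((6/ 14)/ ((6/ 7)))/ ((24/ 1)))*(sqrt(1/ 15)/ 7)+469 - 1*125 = sqrt(15)/ 5040+344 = 344.00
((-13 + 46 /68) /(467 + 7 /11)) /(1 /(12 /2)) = -13827 /87448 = -0.16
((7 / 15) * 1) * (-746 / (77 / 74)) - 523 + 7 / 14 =-857.07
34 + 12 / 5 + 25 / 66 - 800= -251863 / 330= -763.22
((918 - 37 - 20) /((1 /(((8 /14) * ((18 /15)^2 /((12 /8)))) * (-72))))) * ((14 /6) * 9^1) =-17853696 /25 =-714147.84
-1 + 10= 9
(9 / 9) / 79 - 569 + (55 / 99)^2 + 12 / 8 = -7258753 / 12798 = -567.18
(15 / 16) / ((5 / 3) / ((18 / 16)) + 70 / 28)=81 / 344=0.24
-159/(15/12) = -636/5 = -127.20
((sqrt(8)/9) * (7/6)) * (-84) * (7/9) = -1372 * sqrt(2)/81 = -23.95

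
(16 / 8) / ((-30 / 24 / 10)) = -16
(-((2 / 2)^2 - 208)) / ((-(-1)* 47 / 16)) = 3312 / 47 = 70.47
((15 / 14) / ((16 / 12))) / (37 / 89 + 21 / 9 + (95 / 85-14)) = -40851 / 515144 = -0.08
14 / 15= 0.93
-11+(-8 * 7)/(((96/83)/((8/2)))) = -204.67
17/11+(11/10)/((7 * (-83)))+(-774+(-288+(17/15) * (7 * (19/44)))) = -81065797/76692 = -1057.03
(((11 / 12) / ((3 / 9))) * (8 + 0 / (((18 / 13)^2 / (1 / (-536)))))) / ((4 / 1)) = 11 / 2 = 5.50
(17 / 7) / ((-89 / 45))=-765 / 623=-1.23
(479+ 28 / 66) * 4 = 63284 / 33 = 1917.70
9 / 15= 3 / 5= 0.60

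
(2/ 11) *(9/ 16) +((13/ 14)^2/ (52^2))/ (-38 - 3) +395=558807357/ 1414336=395.10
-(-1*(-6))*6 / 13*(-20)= 55.38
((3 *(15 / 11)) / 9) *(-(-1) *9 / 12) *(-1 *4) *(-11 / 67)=15 / 67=0.22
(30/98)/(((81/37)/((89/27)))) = 16465/35721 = 0.46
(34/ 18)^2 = 289/ 81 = 3.57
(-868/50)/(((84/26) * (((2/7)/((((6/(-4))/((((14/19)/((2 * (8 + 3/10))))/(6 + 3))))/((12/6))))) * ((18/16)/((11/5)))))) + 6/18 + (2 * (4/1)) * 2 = 21033773/3750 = 5609.01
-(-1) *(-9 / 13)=-0.69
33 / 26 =1.27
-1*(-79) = 79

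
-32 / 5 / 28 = -8 / 35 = -0.23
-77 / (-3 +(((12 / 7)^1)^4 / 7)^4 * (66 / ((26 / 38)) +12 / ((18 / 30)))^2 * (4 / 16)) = -0.01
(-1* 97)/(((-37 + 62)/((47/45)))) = -4559/1125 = -4.05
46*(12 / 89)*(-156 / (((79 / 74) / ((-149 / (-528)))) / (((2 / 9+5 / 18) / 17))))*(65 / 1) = -642870930 / 1314797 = -488.95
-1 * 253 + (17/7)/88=-155831/616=-252.97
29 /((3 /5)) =145 /3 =48.33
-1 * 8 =-8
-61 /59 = -1.03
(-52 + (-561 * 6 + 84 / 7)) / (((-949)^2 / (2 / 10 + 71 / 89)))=-116328 / 30828265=-0.00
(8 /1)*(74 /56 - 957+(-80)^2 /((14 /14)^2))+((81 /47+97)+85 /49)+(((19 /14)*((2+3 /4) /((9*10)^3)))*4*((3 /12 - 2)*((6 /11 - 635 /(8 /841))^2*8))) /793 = 39406834790759533267 /937275603264000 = 42044.02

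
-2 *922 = -1844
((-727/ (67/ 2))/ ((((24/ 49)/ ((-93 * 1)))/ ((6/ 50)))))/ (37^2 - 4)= 157759/ 435500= 0.36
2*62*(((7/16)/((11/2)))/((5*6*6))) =217/3960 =0.05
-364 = -364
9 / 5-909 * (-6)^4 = -5890311 / 5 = -1178062.20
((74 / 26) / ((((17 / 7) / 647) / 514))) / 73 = 86132522 / 16133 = 5338.90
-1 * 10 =-10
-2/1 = -2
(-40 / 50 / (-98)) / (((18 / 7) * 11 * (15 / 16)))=16 / 51975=0.00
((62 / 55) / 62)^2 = 1 / 3025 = 0.00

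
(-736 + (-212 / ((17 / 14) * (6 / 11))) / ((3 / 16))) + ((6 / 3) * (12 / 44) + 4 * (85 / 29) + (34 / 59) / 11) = -6999656696 / 2879613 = -2430.76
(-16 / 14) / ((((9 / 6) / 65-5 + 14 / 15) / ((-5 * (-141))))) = 2199600 / 11039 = 199.26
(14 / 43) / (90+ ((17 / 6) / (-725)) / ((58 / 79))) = 0.00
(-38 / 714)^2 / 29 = 361 / 3696021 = 0.00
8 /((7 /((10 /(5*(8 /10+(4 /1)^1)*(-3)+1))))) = -80 /497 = -0.16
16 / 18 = 8 / 9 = 0.89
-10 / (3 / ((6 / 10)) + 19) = -5 / 12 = -0.42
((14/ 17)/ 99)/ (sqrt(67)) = 14 * sqrt(67)/ 112761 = 0.00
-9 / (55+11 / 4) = -12 / 77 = -0.16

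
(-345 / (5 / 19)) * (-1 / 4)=1311 / 4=327.75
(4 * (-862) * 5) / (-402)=8620 / 201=42.89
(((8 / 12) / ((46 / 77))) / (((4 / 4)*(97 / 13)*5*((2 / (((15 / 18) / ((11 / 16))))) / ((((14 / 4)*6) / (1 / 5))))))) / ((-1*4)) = -3185 / 6693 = -0.48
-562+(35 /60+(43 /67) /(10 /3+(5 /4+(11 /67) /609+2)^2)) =-57997049731787 /103313321796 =-561.37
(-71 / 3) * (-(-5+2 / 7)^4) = 28066797 / 2401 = 11689.63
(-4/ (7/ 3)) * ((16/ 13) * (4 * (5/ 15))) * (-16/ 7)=4096/ 637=6.43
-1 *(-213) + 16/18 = 213.89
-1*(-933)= 933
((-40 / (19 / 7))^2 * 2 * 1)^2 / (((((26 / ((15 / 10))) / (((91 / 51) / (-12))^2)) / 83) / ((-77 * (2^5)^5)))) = -52477155249005527040000 / 1016894763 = -51605296003481.85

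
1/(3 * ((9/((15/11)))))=0.05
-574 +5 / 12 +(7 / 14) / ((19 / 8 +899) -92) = -44567377 / 77700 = -573.58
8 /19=0.42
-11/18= -0.61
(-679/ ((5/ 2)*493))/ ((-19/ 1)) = 1358/ 46835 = 0.03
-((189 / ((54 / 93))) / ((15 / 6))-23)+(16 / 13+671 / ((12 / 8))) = 66566 / 195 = 341.36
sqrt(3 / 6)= 0.71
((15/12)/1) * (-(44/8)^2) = -37.81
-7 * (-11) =77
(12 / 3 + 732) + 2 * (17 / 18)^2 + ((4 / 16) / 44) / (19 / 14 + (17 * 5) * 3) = 18874278803 / 25582392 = 737.78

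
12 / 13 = 0.92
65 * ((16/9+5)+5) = 6890/9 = 765.56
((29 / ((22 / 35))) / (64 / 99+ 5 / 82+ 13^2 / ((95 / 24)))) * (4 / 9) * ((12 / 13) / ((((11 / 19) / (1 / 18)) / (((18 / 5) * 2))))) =1442209440 / 4786523599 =0.30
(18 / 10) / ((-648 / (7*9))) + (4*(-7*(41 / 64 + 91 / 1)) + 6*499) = 34231 / 80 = 427.89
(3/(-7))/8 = -3/56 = -0.05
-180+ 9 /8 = -1431 /8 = -178.88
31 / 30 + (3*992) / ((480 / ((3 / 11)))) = 899 / 330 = 2.72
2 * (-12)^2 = 288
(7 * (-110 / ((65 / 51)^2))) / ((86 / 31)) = -6208587 / 36335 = -170.87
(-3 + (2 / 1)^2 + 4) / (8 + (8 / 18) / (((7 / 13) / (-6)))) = 105 / 64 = 1.64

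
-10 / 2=-5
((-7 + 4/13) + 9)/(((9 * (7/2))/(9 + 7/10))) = 194/273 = 0.71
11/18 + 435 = 7841/18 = 435.61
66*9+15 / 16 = 594.94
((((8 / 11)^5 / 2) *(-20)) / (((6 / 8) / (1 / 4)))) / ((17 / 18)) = -0.72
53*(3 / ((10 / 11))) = 1749 / 10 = 174.90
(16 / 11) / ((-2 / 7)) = -56 / 11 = -5.09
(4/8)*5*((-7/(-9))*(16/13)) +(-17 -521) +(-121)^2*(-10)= -17192636/117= -146945.61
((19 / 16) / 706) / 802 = 19 / 9059392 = 0.00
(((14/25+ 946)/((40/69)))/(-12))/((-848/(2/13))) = 34017/1378000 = 0.02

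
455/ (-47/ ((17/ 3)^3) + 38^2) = 2235415/ 7093103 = 0.32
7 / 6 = 1.17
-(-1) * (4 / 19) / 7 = 4 / 133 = 0.03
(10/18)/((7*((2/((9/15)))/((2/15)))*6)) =1/1890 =0.00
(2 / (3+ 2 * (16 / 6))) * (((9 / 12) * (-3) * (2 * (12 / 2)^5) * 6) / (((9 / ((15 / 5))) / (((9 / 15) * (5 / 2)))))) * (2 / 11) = -1259712 / 275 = -4580.77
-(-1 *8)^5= 32768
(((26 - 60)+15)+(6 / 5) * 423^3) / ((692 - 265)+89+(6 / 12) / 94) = 85374880916 / 485045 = 176014.35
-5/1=-5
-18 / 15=-6 / 5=-1.20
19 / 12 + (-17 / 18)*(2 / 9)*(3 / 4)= 77 / 54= 1.43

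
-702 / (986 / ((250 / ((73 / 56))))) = -4914000 / 35989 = -136.54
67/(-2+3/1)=67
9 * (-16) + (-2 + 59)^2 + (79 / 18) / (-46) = 2570861 / 828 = 3104.90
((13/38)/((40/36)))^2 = 13689/144400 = 0.09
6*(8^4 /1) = 24576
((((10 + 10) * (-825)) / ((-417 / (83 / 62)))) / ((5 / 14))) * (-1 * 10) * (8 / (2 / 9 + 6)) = -8217000 / 4309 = -1906.94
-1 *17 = -17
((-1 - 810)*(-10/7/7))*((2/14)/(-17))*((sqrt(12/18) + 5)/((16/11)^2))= -2453275/746368 - 490655*sqrt(6)/2239104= -3.82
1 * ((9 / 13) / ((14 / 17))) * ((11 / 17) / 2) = 0.27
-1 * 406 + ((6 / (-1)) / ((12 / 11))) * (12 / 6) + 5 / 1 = -412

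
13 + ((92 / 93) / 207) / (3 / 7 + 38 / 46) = 1099303 / 84537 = 13.00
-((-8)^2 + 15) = -79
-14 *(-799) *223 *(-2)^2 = 9977912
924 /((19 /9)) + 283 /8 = 71905 /152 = 473.06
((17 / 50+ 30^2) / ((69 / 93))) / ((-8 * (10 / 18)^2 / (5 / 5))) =-113037687 / 230000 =-491.47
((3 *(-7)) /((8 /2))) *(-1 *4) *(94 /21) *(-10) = -940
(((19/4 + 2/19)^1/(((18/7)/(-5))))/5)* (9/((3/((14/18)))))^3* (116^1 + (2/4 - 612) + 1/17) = 552746215/46512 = 11883.95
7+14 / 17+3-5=99 / 17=5.82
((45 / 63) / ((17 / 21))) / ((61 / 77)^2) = 88935 / 63257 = 1.41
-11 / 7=-1.57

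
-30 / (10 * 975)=-1 / 325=-0.00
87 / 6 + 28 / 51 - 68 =-5401 / 102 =-52.95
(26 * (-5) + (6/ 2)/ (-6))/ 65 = -261/ 130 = -2.01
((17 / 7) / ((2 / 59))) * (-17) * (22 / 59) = -3179 / 7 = -454.14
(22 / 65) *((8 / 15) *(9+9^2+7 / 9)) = 143792 / 8775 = 16.39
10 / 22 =5 / 11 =0.45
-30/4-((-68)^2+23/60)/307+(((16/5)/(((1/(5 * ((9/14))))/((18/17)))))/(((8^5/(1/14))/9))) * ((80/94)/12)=-8331086661181/369234647040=-22.56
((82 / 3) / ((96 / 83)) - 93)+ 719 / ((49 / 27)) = 2306011 / 7056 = 326.82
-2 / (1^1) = -2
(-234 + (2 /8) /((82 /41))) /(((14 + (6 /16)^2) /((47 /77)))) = -703496 /69685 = -10.10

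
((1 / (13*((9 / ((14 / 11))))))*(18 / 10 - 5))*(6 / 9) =-448 / 19305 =-0.02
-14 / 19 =-0.74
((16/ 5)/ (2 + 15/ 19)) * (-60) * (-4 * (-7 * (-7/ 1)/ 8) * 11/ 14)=70224/ 53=1324.98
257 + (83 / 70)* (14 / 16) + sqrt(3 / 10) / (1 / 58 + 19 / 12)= 174* sqrt(30) / 2785 + 20643 / 80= 258.38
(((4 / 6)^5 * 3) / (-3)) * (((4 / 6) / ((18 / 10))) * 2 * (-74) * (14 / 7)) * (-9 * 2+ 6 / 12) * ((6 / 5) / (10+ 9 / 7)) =-4641280 / 172773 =-26.86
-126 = -126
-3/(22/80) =-120/11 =-10.91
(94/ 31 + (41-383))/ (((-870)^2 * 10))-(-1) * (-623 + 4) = -619.00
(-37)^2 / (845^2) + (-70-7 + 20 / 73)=-76.72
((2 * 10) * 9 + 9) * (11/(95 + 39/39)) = 693/32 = 21.66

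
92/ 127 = 0.72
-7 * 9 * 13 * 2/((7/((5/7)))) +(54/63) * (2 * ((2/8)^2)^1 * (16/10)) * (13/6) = -5837/35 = -166.77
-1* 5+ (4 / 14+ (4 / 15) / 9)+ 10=5023 / 945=5.32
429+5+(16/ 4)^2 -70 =380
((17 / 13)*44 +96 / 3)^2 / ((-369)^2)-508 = -507.94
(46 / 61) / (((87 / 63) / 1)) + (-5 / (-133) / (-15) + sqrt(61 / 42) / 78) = sqrt(2562) / 3276 + 383665 / 705831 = 0.56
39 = 39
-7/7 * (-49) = 49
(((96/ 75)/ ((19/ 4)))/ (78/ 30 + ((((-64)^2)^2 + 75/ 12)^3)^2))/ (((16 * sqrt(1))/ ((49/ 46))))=802816/ 997933817292999679040542927990350677887695806255805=0.00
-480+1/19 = -9119/19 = -479.95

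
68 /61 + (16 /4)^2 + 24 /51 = 18236 /1037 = 17.59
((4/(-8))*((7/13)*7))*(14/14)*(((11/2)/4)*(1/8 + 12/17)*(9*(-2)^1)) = 548163/14144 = 38.76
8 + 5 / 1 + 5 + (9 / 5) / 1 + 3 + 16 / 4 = 134 / 5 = 26.80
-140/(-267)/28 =5/267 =0.02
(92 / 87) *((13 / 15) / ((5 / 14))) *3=16744 / 2175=7.70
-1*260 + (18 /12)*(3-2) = -517 /2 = -258.50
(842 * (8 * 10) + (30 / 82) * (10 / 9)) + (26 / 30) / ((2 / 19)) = 82863427 / 1230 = 67368.64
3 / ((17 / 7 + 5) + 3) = 21 / 73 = 0.29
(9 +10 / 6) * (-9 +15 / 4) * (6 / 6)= -56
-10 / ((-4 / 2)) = 5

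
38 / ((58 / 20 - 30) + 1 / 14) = -665 / 473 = -1.41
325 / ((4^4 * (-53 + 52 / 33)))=-10725 / 434432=-0.02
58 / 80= 29 / 40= 0.72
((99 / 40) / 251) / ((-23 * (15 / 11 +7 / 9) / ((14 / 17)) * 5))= -68607 / 2080589200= -0.00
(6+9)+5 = 20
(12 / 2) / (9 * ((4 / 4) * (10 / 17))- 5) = 102 / 5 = 20.40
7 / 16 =0.44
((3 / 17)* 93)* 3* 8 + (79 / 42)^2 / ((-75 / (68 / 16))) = 3541719551 / 8996400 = 393.68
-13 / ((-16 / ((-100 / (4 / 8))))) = -325 / 2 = -162.50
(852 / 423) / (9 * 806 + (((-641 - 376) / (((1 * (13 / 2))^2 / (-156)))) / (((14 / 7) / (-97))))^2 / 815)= 0.00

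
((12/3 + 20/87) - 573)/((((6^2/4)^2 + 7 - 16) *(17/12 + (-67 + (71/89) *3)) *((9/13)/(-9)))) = -8178833/5032602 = -1.63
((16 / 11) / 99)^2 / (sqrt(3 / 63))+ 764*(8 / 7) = 256*sqrt(21) / 1185921+ 6112 / 7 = 873.14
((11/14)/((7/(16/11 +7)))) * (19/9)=589/294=2.00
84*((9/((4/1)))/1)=189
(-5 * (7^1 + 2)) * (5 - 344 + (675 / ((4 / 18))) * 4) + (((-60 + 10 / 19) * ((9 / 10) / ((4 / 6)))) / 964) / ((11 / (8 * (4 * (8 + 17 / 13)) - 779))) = -2784151568115 / 5238376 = -531491.36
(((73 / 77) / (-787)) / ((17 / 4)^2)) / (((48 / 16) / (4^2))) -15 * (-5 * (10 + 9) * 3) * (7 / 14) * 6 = 12825.00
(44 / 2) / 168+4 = 347 / 84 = 4.13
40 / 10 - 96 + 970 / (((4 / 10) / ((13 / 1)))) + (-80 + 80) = 31433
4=4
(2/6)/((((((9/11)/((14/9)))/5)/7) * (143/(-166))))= -81340/3159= -25.75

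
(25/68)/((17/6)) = 75/578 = 0.13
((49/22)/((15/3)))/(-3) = -49/330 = -0.15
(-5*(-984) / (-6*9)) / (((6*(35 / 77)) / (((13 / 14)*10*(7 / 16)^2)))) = -205205 / 3456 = -59.38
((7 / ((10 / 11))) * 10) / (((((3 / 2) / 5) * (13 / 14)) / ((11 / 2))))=59290 / 39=1520.26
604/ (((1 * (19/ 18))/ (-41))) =-445752/ 19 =-23460.63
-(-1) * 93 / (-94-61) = -3 / 5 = -0.60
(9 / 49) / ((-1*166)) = -9 / 8134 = -0.00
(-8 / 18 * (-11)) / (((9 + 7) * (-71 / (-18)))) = 11 / 142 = 0.08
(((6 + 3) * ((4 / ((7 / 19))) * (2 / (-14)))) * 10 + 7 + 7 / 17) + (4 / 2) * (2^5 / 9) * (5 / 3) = -2706302 / 22491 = -120.33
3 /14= 0.21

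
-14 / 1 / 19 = -14 / 19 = -0.74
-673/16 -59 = -1617/16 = -101.06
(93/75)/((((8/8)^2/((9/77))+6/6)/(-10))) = -279/215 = -1.30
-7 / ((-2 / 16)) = 56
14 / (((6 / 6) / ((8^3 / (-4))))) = -1792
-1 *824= -824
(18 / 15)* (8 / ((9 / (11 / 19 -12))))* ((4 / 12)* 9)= -3472 / 95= -36.55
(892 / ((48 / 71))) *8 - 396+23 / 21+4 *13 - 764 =66139 / 7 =9448.43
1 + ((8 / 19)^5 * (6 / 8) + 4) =12405071 / 2476099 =5.01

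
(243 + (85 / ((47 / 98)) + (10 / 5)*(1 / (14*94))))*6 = 829545 / 329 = 2521.41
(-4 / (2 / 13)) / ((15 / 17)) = -442 / 15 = -29.47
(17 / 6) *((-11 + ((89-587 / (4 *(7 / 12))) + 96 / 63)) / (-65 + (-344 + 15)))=61421 / 49644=1.24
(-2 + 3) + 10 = 11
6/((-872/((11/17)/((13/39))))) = -99/7412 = -0.01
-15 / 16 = -0.94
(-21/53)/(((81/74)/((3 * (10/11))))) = -5180/5247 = -0.99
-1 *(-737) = 737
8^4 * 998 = 4087808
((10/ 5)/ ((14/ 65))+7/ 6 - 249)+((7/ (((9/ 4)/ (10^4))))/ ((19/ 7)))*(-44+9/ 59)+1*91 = -71008120511/ 141246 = -502726.59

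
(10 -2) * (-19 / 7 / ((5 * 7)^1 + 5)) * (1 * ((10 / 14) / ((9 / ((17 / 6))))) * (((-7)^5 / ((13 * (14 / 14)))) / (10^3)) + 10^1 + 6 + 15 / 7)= -333356539 / 34398000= -9.69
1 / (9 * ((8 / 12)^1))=1 / 6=0.17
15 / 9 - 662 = -1981 / 3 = -660.33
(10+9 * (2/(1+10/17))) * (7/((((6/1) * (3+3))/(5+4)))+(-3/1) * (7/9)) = -112/9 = -12.44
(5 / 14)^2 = 25 / 196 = 0.13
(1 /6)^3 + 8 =1729 /216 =8.00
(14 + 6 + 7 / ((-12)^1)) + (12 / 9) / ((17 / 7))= 4073 / 204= 19.97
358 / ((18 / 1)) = 19.89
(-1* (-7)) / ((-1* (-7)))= 1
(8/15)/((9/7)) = 56/135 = 0.41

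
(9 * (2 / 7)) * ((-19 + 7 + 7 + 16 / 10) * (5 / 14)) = -153 / 49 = -3.12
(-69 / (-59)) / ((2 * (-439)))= -69 / 51802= -0.00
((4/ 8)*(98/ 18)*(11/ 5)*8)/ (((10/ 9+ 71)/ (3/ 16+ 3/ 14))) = 63/ 236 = 0.27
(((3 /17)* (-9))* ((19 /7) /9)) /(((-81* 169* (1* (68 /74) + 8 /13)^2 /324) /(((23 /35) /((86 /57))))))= 0.00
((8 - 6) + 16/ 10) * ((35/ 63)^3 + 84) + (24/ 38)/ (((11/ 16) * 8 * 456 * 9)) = 487329107/ 1608255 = 303.02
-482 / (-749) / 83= 482 / 62167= 0.01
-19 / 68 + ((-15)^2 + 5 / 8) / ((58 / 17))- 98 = -253583 / 7888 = -32.15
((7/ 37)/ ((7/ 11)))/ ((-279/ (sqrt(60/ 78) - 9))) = 11/ 1147 - 11 * sqrt(130)/ 134199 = 0.01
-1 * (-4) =4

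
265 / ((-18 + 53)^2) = 53 / 245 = 0.22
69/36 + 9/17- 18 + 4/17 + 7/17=-3041/204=-14.91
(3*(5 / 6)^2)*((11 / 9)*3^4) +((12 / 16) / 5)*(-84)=193.65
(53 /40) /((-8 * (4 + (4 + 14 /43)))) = -2279 /114560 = -0.02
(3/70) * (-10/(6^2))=-1/84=-0.01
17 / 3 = 5.67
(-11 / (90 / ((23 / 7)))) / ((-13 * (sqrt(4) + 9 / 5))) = 253 / 31122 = 0.01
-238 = -238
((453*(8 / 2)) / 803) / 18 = 302 / 2409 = 0.13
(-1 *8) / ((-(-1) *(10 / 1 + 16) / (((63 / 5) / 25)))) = -252 / 1625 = -0.16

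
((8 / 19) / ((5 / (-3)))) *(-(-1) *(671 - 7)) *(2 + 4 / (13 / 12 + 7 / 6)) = -180608 / 285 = -633.71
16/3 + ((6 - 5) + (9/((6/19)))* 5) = 148.83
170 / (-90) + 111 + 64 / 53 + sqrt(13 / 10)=sqrt(130) / 10 + 52622 / 477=111.46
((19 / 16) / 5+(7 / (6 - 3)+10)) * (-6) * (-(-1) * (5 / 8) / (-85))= 3017 / 5440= 0.55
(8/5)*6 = 48/5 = 9.60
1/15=0.07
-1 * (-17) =17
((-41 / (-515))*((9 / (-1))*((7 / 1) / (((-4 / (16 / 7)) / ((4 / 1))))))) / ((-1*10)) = -2952 / 2575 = -1.15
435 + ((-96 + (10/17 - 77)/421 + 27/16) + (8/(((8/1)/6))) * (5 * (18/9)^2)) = 52733463/114512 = 460.51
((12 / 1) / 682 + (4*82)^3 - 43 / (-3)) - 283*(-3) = 36100048904 / 1023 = 35288415.35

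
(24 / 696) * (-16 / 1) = -0.55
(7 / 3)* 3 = 7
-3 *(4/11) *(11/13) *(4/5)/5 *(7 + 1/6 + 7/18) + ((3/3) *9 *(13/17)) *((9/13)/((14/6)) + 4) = 194209/6825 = 28.46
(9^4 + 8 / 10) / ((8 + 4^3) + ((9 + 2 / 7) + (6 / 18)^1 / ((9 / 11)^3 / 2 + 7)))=13340894007 / 165356375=80.68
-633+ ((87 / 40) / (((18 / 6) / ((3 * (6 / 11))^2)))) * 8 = -373569 / 605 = -617.47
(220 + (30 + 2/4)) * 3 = 1503/2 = 751.50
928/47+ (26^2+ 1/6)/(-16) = -101591/4512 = -22.52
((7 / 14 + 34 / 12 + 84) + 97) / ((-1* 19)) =-553 / 57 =-9.70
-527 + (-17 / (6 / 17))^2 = 64549 / 36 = 1793.03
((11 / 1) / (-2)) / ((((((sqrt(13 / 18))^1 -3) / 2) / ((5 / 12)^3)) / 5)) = 6875 * sqrt(26) / 85824 +6875 / 4768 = 1.85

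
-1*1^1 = -1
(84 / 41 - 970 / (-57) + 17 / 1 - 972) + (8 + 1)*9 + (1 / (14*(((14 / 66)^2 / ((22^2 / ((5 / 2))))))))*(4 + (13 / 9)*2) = 5059036516 / 4007955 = 1262.25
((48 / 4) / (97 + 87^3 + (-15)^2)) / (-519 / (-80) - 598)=-192 / 6235251565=-0.00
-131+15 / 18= -781 / 6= -130.17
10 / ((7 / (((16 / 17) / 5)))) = 32 / 119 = 0.27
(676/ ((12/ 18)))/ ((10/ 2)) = 1014/ 5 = 202.80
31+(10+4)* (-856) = -11953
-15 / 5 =-3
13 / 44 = 0.30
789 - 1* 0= 789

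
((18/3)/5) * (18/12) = 1.80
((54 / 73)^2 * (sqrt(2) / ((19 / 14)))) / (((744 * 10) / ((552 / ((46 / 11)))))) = 112266 * sqrt(2) / 15693905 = 0.01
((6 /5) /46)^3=27 /1520875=0.00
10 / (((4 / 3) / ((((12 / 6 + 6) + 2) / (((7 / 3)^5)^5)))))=63546645708225 / 1341068619663964900807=0.00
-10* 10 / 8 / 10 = -5 / 4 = -1.25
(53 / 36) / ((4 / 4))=53 / 36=1.47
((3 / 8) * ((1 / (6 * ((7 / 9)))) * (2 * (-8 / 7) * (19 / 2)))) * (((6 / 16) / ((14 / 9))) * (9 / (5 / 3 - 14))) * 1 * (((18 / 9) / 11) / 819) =13851 / 203259056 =0.00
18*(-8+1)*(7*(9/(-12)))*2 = 1323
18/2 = 9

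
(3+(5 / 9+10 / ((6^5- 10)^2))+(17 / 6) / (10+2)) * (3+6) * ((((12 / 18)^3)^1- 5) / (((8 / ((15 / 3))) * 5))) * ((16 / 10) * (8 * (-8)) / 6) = 697011437572 / 2035488015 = 342.43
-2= -2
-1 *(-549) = 549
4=4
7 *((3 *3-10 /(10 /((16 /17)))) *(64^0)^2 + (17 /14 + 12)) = 5063 /34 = 148.91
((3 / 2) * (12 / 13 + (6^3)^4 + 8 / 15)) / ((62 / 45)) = 955063250559 / 403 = 2369883996.42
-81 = -81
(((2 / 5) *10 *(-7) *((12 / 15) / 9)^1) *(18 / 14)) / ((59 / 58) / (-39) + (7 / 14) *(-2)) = 36192 / 11605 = 3.12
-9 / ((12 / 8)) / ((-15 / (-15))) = -6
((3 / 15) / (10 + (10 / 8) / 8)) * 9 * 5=288 / 325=0.89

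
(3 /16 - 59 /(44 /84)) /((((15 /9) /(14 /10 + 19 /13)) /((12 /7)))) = -16565067 /50050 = -330.97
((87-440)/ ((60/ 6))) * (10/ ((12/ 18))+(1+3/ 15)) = -571.86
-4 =-4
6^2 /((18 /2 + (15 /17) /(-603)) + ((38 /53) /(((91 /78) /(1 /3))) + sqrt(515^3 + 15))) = -53246127997440 /21951249313836275561 + 28927458681282* sqrt(136590890) /109756246569181377805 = 0.00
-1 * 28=-28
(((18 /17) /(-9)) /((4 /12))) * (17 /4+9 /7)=-465 /238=-1.95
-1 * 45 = -45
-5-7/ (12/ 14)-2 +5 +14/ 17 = -953/ 102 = -9.34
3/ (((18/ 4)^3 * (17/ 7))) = 56/ 4131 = 0.01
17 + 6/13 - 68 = -657/13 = -50.54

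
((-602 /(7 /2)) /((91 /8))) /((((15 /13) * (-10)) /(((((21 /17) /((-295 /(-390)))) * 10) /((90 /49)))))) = 876512 /75225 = 11.65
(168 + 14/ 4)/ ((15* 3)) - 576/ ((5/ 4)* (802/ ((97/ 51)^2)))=18071591/ 10430010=1.73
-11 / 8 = -1.38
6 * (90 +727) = 4902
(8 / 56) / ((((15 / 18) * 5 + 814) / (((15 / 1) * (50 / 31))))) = 0.00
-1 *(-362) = 362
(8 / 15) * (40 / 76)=16 / 57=0.28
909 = 909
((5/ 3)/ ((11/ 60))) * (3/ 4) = 75/ 11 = 6.82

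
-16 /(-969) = 0.02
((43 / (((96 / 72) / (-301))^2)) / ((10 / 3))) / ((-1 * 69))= -9527.88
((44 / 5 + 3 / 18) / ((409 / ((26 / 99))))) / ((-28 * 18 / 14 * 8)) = -3497 / 174921120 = -0.00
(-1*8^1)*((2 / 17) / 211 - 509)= 14606248 / 3587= 4072.00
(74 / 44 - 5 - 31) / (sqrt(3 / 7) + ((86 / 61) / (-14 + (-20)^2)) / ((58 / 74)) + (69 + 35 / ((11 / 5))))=-115084273833435851 / 284737011019586152 + 193615408263629*sqrt(21) / 284737011019586152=-0.40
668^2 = 446224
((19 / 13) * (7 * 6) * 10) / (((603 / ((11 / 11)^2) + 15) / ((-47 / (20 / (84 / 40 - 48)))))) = 2869209 / 26780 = 107.14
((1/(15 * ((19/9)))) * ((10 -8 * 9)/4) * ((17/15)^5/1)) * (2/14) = -44015567/336656250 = -0.13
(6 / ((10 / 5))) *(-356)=-1068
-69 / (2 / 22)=-759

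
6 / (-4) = -3 / 2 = -1.50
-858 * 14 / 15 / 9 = -4004 / 45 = -88.98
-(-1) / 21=0.05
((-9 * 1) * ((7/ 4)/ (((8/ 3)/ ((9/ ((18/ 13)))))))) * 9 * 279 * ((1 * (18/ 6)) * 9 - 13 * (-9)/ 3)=-203594391/ 32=-6362324.72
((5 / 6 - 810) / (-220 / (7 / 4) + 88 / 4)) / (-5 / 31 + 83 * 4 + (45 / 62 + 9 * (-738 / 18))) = -1053535 / 4920102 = -0.21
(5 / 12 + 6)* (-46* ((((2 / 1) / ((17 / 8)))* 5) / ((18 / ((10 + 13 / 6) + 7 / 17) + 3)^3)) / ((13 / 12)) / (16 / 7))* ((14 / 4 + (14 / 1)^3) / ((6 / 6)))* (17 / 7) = -4110514861591523 / 95542092945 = -43023.08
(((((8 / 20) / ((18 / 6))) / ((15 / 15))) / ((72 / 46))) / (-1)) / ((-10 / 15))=0.13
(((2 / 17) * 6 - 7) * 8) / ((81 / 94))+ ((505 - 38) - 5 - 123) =386339 / 1377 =280.57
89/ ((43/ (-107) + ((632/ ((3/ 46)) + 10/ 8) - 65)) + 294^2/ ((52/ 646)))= 1485588/ 18084573361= 0.00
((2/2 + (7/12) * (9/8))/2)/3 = 53/192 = 0.28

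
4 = 4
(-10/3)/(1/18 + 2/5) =-300/41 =-7.32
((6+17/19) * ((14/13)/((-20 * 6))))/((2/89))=-81613/29640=-2.75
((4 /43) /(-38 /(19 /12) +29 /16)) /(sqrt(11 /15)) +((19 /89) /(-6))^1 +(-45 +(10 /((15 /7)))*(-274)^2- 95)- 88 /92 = 4301324351 /12282- 64*sqrt(165) /167915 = 350213.67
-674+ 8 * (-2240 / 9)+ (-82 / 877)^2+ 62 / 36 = -36872692357 / 13844322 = -2663.38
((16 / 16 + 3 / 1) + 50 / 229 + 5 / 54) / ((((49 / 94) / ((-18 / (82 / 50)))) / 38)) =-3449.18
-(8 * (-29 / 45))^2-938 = -1953274 / 2025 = -964.58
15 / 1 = 15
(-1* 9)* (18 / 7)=-162 / 7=-23.14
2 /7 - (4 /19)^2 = 610 /2527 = 0.24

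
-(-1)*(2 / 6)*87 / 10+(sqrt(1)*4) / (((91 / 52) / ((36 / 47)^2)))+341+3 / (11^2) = 6460002547 / 18710230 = 345.27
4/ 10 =2/ 5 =0.40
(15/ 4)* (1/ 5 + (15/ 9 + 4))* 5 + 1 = 111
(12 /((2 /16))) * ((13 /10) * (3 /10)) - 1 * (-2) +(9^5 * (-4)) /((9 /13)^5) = -37128314 /25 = -1485132.56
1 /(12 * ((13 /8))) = 2 /39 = 0.05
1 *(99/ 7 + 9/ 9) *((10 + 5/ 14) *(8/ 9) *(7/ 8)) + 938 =66779/ 63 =1059.98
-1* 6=-6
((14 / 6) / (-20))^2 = 49 / 3600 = 0.01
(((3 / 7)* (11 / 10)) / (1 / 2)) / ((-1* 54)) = -11 / 630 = -0.02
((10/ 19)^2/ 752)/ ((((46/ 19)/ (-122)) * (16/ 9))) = -0.01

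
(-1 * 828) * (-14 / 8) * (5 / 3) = 2415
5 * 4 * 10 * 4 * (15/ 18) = 2000/ 3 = 666.67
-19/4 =-4.75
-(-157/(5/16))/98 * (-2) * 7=-2512/35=-71.77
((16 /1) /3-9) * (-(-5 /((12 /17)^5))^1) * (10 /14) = -390460675 /5225472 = -74.72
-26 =-26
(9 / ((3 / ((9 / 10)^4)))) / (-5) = -19683 / 50000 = -0.39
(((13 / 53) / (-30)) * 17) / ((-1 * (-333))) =-221 / 529470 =-0.00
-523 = -523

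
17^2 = 289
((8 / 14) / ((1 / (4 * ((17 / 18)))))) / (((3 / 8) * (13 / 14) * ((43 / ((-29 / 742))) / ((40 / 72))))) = -157760 / 50395527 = -0.00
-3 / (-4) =3 / 4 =0.75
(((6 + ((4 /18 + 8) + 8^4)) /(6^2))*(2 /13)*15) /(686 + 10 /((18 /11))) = 92480 /242931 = 0.38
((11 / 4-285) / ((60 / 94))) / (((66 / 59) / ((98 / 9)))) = -153405133 / 35640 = -4304.30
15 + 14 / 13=209 / 13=16.08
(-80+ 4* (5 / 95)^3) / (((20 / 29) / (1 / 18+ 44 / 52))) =-839398301 / 8025030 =-104.60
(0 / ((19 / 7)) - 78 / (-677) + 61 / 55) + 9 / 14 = 973333 / 521290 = 1.87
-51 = -51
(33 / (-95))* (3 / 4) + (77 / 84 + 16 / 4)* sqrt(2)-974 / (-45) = 59* sqrt(2) / 12 + 73133 / 3420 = 28.34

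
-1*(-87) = 87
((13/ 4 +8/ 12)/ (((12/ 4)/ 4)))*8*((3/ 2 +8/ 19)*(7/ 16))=35.11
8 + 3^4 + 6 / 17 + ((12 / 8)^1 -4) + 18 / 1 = 3565 / 34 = 104.85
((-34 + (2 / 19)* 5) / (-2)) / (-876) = -53 / 2774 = -0.02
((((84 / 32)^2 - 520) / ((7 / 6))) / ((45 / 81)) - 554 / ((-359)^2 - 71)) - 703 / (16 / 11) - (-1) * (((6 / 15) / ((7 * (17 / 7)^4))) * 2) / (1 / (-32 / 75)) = -115219351419215801 / 90370056084000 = -1274.97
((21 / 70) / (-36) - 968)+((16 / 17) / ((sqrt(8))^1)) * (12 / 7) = -116161 / 120+48 * sqrt(2) / 119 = -967.44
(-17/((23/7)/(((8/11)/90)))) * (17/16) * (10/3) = -2023/13662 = -0.15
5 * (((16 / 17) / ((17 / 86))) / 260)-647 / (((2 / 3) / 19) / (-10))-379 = 184016.09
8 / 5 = 1.60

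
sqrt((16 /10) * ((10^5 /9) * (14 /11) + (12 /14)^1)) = 4 * sqrt(1886614345) /1155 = 150.42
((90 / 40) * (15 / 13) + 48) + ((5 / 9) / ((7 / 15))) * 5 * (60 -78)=-20583 / 364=-56.55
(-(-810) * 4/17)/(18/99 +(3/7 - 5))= -124740/2873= -43.42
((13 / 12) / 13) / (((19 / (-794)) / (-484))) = 96074 / 57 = 1685.51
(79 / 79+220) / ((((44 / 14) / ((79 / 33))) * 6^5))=122213 / 5645376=0.02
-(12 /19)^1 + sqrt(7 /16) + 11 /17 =5 /323 + sqrt(7) /4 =0.68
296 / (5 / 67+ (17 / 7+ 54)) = 34706 / 6625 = 5.24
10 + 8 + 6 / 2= 21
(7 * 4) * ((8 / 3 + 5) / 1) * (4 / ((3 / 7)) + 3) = 23828 / 9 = 2647.56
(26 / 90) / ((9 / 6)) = 26 / 135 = 0.19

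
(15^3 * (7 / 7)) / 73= 3375 / 73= 46.23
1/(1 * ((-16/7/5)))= -35/16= -2.19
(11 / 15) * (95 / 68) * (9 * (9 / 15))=5.53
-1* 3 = -3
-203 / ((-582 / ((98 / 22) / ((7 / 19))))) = 4.22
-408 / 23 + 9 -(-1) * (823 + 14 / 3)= 56506 / 69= 818.93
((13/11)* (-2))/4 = -13/22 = -0.59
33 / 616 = 3 / 56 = 0.05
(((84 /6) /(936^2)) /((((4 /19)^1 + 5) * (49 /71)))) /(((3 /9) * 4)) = 0.00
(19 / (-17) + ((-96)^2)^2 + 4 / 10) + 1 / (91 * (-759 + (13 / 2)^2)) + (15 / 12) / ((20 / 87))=84934660.72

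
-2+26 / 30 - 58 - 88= -2207 / 15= -147.13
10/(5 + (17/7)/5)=1.82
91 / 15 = 6.07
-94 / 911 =-0.10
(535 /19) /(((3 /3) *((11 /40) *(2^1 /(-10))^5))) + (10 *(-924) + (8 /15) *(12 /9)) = -3096270512 /9405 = -329215.37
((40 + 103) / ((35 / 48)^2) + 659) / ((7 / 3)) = 3410241 / 8575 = 397.70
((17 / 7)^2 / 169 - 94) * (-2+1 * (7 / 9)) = 114.85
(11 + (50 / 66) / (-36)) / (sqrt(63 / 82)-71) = -37968173 / 245499606-13043 * sqrt(574) / 163666404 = -0.16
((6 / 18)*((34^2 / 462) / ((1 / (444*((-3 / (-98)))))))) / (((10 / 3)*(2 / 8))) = 13.60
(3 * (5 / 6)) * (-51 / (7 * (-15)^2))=-0.08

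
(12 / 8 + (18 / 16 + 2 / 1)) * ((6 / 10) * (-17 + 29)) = 333 / 10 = 33.30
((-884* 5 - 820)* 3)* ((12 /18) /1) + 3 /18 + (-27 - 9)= -63095 /6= -10515.83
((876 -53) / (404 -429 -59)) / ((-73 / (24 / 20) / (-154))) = -9053 / 365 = -24.80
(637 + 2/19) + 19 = 12466/19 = 656.11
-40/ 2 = -20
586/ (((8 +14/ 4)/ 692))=811024/ 23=35261.91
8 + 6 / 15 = 42 / 5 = 8.40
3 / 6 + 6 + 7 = 27 / 2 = 13.50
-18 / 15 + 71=349 / 5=69.80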